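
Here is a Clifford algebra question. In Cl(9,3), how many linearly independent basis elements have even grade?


Even subalgebra dimension = 2^(n-1)
n = 9 + 3 = 12
2^(12 - 1) = 2^11 = 2048
Verification: sum of C(12,k) for even k = 1 + 66 + 495 + 924 + 495 + 66 + 1 = 2048
Result = 2048


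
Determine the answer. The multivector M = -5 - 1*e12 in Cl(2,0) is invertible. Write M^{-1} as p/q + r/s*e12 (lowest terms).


M = -5 - 1*e12, where e12^2 = -1.
Since M commutes with its reverse ~M = a - b*e12, M * ~M = a^2 - b^2*e12^2 = a^2 + b^2.
So M^{-1} = ~M / (a^2 + b^2) = (a - b*e12)/(a^2 + b^2).
a^2 + b^2 = 25 + 1 = 26
Scalar part = -5/26 = -5/26
Bivector coeff = 1/26 = 1/26
M^{-1} = -5/26 + 1/26*e12


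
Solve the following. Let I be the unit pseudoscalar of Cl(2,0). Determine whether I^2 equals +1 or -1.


The pseudoscalar I = e1...e_n (product of all n generators) of Cl(p,q) satisfies I^2 = (-1)^(q + n(n-1)/2).
p = 2, q = 0, n = p + q = 2
n(n-1)/2 = 2 * 1 / 2 = 1
Exponent = q + n(n-1)/2 = 0 + 1 = 1
I^2 = (-1)^1 = -1


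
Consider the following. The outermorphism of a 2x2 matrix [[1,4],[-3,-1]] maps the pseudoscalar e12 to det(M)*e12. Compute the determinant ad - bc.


The outermorphism of a linear map f sends e1^e2 to f(e1)^f(e2).
f(e1) = 1*e1 - 3*e2
f(e2) = 4*e1 - 1*e2
f(e1) ^ f(e2) = (1*e1 - 3*e2) ^ (4*e1 - 1*e2)
= 1*(-1)*e12 + (-3)*4*e21
= (-1 - (-12))*e12
= 11*e12
Coefficient = 11


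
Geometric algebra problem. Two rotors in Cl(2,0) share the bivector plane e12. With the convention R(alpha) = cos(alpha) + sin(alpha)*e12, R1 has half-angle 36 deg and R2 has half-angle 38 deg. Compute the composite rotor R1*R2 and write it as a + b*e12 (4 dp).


Same-plane rotors commute and their half-angles add:
R1*R2 = cos(a1 + a2) + sin(a1 + a2)*e12.
a1 + a2 = 36 + 38 = 74 deg
cos(74 deg) = 0.2756
sin(74 deg) = 0.9613
R1*R2 = 0.2756 + 0.9613*e12


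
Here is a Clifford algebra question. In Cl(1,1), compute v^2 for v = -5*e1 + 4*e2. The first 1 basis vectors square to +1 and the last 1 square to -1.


v^2 = sum of c_i^2 * e_i^2
Positive signature terms (e_i^2 = +1): (-5)^2 = 25
Negative signature terms (e_j^2 = -1): 4^2 = 16
v^2 = 25 - 16 = 9


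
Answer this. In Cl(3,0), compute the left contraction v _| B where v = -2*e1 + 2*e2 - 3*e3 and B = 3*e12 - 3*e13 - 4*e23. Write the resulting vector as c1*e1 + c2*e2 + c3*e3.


Left contraction v _| B = <vB>_1 (grade-1 part of the geometric product vB).
Using e1_|e12 = e2, e2_|e12 = -e1, e1_|e13 = e3, e3_|e13 = -e1, e2_|e23 = e3, e3_|e23 = -e2:
e1 coeff: -v2*b12 - v3*b13 = -(2)*(3) - (-3)*(-3) = -15
e2 coeff: v1*b12 - v3*b23 = (-2)*(3) - (-3)*(-4) = -18
e3 coeff: v1*b13 + v2*b23 = (-2)*(-3) + (2)*(-4) = -2
v _| B = -15*e1 - 18*e2 - 2*e3


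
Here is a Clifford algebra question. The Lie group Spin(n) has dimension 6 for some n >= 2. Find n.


dim Spin(n) = dim so(n) = n(n-1)/2.
Solve n(n-1)/2 = 6, i.e. n^2 - n - 12 = 0.
Discriminant = 1 + 8*6 = 49
n = (1 + sqrt(49))/2 = (1 + 7)/2 = 4


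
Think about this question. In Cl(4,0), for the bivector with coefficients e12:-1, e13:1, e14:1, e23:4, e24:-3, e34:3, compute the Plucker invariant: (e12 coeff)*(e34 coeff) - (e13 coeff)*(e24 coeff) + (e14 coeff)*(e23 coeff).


Plucker relation: af - be + cd
a*f = (-1)*3 = -3
b*e = 1*(-3) = -3
c*d = 1*4 = 4
af - be + cd = -3 - (-3) + 4
= 4


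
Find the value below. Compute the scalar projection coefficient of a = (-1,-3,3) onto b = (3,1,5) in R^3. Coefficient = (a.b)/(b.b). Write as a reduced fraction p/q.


Projection coefficient = (a . b) / (b . b)
a . b = (-1)*3 + (-3)*1 + 3*5
= -3 + (-3) + 15 = 9
b . b = 3^2 + 1^2 + 5^2
= 9 + 1 + 25 = 35
Coefficient = 9/35
In lowest terms: 9/35


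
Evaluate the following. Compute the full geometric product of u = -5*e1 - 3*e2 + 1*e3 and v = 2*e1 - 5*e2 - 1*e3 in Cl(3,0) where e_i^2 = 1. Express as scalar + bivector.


In Cl(3,0): e_i^2 = 1, e_ie_j = -e_je_i for i != j.
Scalar part = u . v = (-5)*2 + (-3)*(-5) + 1*(-1)
= -10 + 15 + (-1) = 4
e12 coeff = (-5)*(-5) - (-3)*2 = 25 - (-6) = 31
e13 coeff = (-5)*(-1) - 1*2 = 5 - 2 = 3
e23 coeff = (-3)*(-1) - 1*(-5) = 3 - (-5) = 8
uv = 4 + 31*e12 + 3*e13 + 8*e23


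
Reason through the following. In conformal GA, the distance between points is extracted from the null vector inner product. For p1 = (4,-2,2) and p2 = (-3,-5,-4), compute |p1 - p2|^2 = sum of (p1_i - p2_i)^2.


p1 - p2 = (7, 3, 6)
|p1 - p2|^2 = 7^2 + 3^2 + 6^2
= 49 + 9 + 36
= 94


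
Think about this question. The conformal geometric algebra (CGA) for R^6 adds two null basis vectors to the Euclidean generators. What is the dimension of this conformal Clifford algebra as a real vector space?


The conformal model of R^6 uses Cl(7,1): the 6 Euclidean generators plus two extra orthogonal generators e+ (e+^2 = +1) and e- (e-^2 = -1), from which the null vectors e0, einf are built.
Number of generators m = 6 + 2 = 8.
dim Cl(p,q) = 2^m = 2^8 = 256


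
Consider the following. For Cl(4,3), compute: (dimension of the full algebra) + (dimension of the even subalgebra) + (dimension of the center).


n = 4 + 3 = 7
Total dim = 2^7 = 128
Even subalgebra dim = 2^6 = 64
n is odd, so center dim = 2
Sum = 128 + 64 + 2 = 194


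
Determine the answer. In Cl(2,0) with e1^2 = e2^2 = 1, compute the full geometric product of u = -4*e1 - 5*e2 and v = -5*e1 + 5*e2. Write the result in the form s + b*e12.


Expand: (-4*e1 - 5*e2)(-5*e1 + 5*e2)
= (-4)*(-5)*e1e1 + (-4)*5*e1e2 + (-5)*(-5)*e2e1 + (-5)*5*e2e2
Using e1^2 = e2^2 = 1, e2e1 = -e1e2:
Scalar part s = (-4)*(-5) + (-5)*5 = 20 + (-25) = -5
Bivector part b = (-4)*5 - (-5)*(-5) = -20 - 25 = -45
uv = -5 - 45*e12


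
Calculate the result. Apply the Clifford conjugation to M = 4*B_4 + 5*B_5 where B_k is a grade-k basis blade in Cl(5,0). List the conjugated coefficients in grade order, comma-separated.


Clifford conjugate sign for grade k: (-1)^(k(k+1)/2)
Grade 4: (-1)^(4*5/2) = (-1)^10 = 1, coeff 4 -> 4
Grade 5: (-1)^(5*6/2) = (-1)^15 = -1, coeff 5 -> -5
Conjugated coefficients: 4, -5


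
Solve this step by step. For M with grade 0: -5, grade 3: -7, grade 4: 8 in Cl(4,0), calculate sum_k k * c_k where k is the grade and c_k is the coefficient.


Grade-weighted sum = sum of grade_k * coefficient_k
0*(-5) = 0
3*(-7) = -21
4*8 = 32
Total = 0 + (-21) + 32 = 11


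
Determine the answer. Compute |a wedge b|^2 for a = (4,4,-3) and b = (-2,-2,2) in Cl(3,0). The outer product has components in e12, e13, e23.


a wedge b = (a1*b2 - a2*b1)*e12 + (a1*b3 - a3*b1)*e13 + (a2*b3 - a3*b2)*e23
e12 coeff: 4*(-2) - 4*(-2) = -8 - (-8) = 0
e13 coeff: 4*2 - (-3)*(-2) = 8 - 6 = 2
e23 coeff: 4*2 - (-3)*(-2) = 8 - 6 = 2
|a wedge b|^2 = 0^2 + 2^2 + 2^2
= 0 + 4 + 4
= 8


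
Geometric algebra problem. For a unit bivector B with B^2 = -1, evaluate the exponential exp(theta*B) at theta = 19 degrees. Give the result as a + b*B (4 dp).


For a unit bivector B with B^2 = -1, the exponential series gives
e^(theta*B) = cos(theta) + sin(theta)*B (the GA analogue of Euler's formula).
theta = 19 degrees = 0.331613 rad
cos(19 deg) = 0.9455
sin(19 deg) = 0.3256
exp(theta*B) = 0.9455 + 0.3256*B


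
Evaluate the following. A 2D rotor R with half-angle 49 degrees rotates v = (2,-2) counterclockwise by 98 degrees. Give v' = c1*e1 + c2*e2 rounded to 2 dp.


Rotor R = cos(49deg) - sin(49deg)*e12
Rotation angle theta = 2 * 49 = 98 degrees
v' = R*v*~R rotates v by theta.
cos(98deg) = -0.1392, sin(98deg) = 0.9903
v'_1 = 2*cos(98deg) - (-2)*sin(98deg)
= 2*(-0.1392) - (-2)*0.9903
= 1.70
v'_2 = 2*sin(98deg) + (-2)*cos(98deg)
= 2*0.9903 + (-2)*(-0.1392)
= 2.26
v' = 1.70*e1 + 2.26*e2


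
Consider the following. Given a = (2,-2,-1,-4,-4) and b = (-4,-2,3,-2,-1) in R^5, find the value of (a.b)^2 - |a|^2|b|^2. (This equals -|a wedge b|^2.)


a . b = 2*(-4) + (-2)*(-2) + (-1)*3 + (-4)*(-2) + (-4)*(-1)
= -8 + 4 + (-3) + 8 + 4 = 5
|a|^2 = 2^2 + (-2)^2 + (-1)^2 + (-4)^2 + (-4)^2 = 41
|b|^2 = (-4)^2 + (-2)^2 + 3^2 + (-2)^2 + (-1)^2 = 34
(a.b)^2 = 5^2 = 25
|a|^2 * |b|^2 = 41 * 34 = 1394
Result = 25 - 1394 = -1369


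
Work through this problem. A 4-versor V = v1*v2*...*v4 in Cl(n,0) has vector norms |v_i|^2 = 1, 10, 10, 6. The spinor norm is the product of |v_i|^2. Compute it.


Spinor norm N(V) = |v1|^2 * |v2|^2 * ... * |v4|^2
= 1 * 10 * 10 * 6
Running product: 1, 10, 100, 600
N(V) = 600


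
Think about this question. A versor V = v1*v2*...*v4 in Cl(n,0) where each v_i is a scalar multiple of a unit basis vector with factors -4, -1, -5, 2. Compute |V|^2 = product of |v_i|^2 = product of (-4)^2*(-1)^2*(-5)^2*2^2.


Each vector v_i has |v_i|^2 = s_i^2
Squared scales: (-4)^2 = 16, (-1)^2 = 1, (-5)^2 = 25, 2^2 = 4
|V|^2 = 16 * 1 * 25 * 4
= 1600


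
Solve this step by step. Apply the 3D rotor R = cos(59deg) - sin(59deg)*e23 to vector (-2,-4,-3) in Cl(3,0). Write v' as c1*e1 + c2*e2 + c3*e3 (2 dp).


Rotor R = cos(59deg) - sin(59deg)*e23
Rotation angle theta = 2 * 59 = 118 degrees in the e23 plane (e2 -> e3).
The component perpendicular to the plane (e1) is invariant: v'_1 = v1 = -2.00
cos(118deg) = -0.4695, sin(118deg) = 0.8829
v'_2 = v2*cos(theta) - v3*sin(theta) = -4*(-0.4695) - (-3)*0.8829 = 4.53
v'_3 = v2*sin(theta) + v3*cos(theta) = -4*0.8829 + (-3)*(-0.4695) = -2.12
v' = -2.00*e1 + 4.53*e2 - 2.12*e3


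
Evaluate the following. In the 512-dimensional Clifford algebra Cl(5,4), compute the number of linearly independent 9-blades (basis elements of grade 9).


Number of grade-k basis blades in Cl(p,q) with n = p + q is C(n, k).
n = 5 + 4 = 9
C(9, 9) = 9! / (9! * 0!)
= 362880 / (362880 * 1)
= 1


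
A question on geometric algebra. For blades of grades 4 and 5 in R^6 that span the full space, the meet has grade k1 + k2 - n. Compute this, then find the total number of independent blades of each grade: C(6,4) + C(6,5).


Meet grade = grade(A) + grade(B) - n
= 4 + 5 - 6 = 3
C(6,4) = 15
C(6,5) = 6
dim_A + dim_B = 15 + 6 = 21


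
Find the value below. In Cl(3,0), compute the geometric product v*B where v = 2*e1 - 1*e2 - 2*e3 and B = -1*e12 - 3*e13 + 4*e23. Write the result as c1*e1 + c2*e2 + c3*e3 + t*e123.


vB has grade-1 (vector) and grade-3 (trivector) parts: vB = (v _| B) + (v ^ B).
Vector part <vB>_1:
  e1: -v2*b12 - v3*b13 = -(-1)*(-1) - (-2)*(-3) = -7
  e2: v1*b12 - v3*b23 = (2)*(-1) - (-2)*(4) = 6
  e3: v1*b13 + v2*b23 = (2)*(-3) + (-1)*(4) = -10
Trivector part <vB>_3:
  e123: v1*b23 - v2*b13 + v3*b12 = (2)*(4) - (-1)*(-3) + (-2)*(-1) = 7
vB = -7*e1 + 6*e2 - 10*e3 + 7*e123


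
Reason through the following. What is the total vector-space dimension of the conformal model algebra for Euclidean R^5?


The conformal model of R^5 uses Cl(6,1): the 5 Euclidean generators plus two extra orthogonal generators e+ (e+^2 = +1) and e- (e-^2 = -1), from which the null vectors e0, einf are built.
Number of generators m = 5 + 2 = 7.
dim Cl(p,q) = 2^m = 2^7 = 128


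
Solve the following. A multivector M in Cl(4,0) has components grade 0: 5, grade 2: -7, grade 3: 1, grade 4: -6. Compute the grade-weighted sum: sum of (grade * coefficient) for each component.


Grade-weighted sum = sum of grade_k * coefficient_k
0*5 = 0
2*(-7) = -14
3*1 = 3
4*(-6) = -24
Total = 0 + (-14) + 3 + (-24) = -35


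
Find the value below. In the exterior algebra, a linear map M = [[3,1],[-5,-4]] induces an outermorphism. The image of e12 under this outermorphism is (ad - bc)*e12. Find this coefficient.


The outermorphism of a linear map f sends e1^e2 to f(e1)^f(e2).
f(e1) = 3*e1 - 5*e2
f(e2) = 1*e1 - 4*e2
f(e1) ^ f(e2) = (3*e1 - 5*e2) ^ (1*e1 - 4*e2)
= 3*(-4)*e12 + (-5)*1*e21
= (-12 - (-5))*e12
= -7*e12
Coefficient = -7


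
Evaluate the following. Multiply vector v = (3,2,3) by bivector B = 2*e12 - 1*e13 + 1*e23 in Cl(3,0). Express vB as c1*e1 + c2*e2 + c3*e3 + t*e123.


vB has grade-1 (vector) and grade-3 (trivector) parts: vB = (v _| B) + (v ^ B).
Vector part <vB>_1:
  e1: -v2*b12 - v3*b13 = -(2)*(2) - (3)*(-1) = -1
  e2: v1*b12 - v3*b23 = (3)*(2) - (3)*(1) = 3
  e3: v1*b13 + v2*b23 = (3)*(-1) + (2)*(1) = -1
Trivector part <vB>_3:
  e123: v1*b23 - v2*b13 + v3*b12 = (3)*(1) - (2)*(-1) + (3)*(2) = 11
vB = -1*e1 + 3*e2 - 1*e3 + 11*e123


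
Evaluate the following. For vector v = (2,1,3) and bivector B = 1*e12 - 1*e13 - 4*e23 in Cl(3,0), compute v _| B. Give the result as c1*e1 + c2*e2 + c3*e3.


Left contraction v _| B = <vB>_1 (grade-1 part of the geometric product vB).
Using e1_|e12 = e2, e2_|e12 = -e1, e1_|e13 = e3, e3_|e13 = -e1, e2_|e23 = e3, e3_|e23 = -e2:
e1 coeff: -v2*b12 - v3*b13 = -(1)*(1) - (3)*(-1) = 2
e2 coeff: v1*b12 - v3*b23 = (2)*(1) - (3)*(-4) = 14
e3 coeff: v1*b13 + v2*b23 = (2)*(-1) + (1)*(-4) = -6
v _| B = 2*e1 + 14*e2 - 6*e3


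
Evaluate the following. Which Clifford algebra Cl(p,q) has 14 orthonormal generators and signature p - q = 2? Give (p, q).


We need p + q = 14 and p - q = 2.
Adding: 2p = 14 + 2 = 16, so p = 8.
Then q = 14 - 8 = 6.
(p, q) = (8, 6)


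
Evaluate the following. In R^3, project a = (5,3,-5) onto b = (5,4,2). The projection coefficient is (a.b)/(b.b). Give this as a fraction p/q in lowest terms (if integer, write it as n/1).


Projection coefficient = (a . b) / (b . b)
a . b = 5*5 + 3*4 + (-5)*2
= 25 + 12 + (-10) = 27
b . b = 5^2 + 4^2 + 2^2
= 25 + 16 + 4 = 45
Coefficient = 27/45
In lowest terms: 3/5


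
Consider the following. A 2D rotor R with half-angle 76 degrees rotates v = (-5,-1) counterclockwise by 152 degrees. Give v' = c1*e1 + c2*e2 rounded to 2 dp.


Rotor R = cos(76deg) - sin(76deg)*e12
Rotation angle theta = 2 * 76 = 152 degrees
v' = R*v*~R rotates v by theta.
cos(152deg) = -0.8829, sin(152deg) = 0.4695
v'_1 = -5*cos(152deg) - (-1)*sin(152deg)
= -5*(-0.8829) - (-1)*0.4695
= 4.88
v'_2 = -5*sin(152deg) + (-1)*cos(152deg)
= -5*0.4695 + (-1)*(-0.8829)
= -1.46
v' = 4.88*e1 - 1.46*e2


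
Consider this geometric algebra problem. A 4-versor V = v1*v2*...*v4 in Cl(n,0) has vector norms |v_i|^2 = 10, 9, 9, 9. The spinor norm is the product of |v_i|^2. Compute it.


Spinor norm N(V) = |v1|^2 * |v2|^2 * ... * |v4|^2
= 10 * 9 * 9 * 9
Running product: 10, 90, 810, 7290
N(V) = 7290


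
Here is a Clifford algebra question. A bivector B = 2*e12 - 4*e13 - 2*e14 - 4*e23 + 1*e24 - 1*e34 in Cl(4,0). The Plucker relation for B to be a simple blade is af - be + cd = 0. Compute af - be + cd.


Plucker relation: af - be + cd
a*f = 2*(-1) = -2
b*e = (-4)*1 = -4
c*d = (-2)*(-4) = 8
af - be + cd = -2 - (-4) + 8
= 10


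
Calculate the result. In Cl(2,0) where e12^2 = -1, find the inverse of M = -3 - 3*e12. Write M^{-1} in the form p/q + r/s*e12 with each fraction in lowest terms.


M = -3 - 3*e12, where e12^2 = -1.
Since M commutes with its reverse ~M = a - b*e12, M * ~M = a^2 - b^2*e12^2 = a^2 + b^2.
So M^{-1} = ~M / (a^2 + b^2) = (a - b*e12)/(a^2 + b^2).
a^2 + b^2 = 9 + 9 = 18
Scalar part = -3/18 = -1/6
Bivector coeff = 3/18 = 1/6
M^{-1} = -1/6 + 1/6*e12


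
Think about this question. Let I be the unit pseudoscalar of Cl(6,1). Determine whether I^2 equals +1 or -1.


The pseudoscalar I = e1...e_n (product of all n generators) of Cl(p,q) satisfies I^2 = (-1)^(q + n(n-1)/2).
p = 6, q = 1, n = p + q = 7
n(n-1)/2 = 7 * 6 / 2 = 21
Exponent = q + n(n-1)/2 = 1 + 21 = 22
I^2 = (-1)^22 = +1


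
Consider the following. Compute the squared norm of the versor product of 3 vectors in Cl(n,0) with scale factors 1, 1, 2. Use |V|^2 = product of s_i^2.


Each vector v_i has |v_i|^2 = s_i^2
Squared scales: 1^2 = 1, 1^2 = 1, 2^2 = 4
|V|^2 = 1 * 1 * 4
= 4


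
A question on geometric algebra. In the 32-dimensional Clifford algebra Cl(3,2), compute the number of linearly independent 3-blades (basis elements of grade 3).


Number of grade-k basis blades in Cl(p,q) with n = p + q is C(n, k).
n = 3 + 2 = 5
C(5, 3) = 5! / (3! * 2!)
= 120 / (6 * 2)
= 10


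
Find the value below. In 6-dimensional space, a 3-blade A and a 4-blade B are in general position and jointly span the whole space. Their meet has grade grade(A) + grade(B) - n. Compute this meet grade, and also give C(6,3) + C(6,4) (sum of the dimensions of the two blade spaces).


Meet grade = grade(A) + grade(B) - n
= 3 + 4 - 6 = 1
C(6,3) = 20
C(6,4) = 15
dim_A + dim_B = 20 + 15 = 35


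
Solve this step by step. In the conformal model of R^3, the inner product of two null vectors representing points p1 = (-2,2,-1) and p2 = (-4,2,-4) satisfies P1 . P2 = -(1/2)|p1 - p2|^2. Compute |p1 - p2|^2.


p1 - p2 = (2, 0, 3)
|p1 - p2|^2 = 2^2 + 0^2 + 3^2
= 4 + 0 + 9
= 13


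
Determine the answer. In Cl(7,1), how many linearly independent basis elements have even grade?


Even subalgebra dimension = 2^(n-1)
n = 7 + 1 = 8
2^(8 - 1) = 2^7 = 128
Verification: sum of C(8,k) for even k = 1 + 28 + 70 + 28 + 1 = 128
Result = 128


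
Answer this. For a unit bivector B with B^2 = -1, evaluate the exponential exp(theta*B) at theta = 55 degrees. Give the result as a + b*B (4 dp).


For a unit bivector B with B^2 = -1, the exponential series gives
e^(theta*B) = cos(theta) + sin(theta)*B (the GA analogue of Euler's formula).
theta = 55 degrees = 0.959931 rad
cos(55 deg) = 0.5736
sin(55 deg) = 0.8192
exp(theta*B) = 0.5736 + 0.8192*B


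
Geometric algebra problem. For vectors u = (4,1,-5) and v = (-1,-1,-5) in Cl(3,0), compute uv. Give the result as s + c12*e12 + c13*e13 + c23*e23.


In Cl(3,0): e_i^2 = 1, e_ie_j = -e_je_i for i != j.
Scalar part = u . v = 4*(-1) + 1*(-1) + (-5)*(-5)
= -4 + (-1) + 25 = 20
e12 coeff = 4*(-1) - 1*(-1) = -4 - (-1) = -3
e13 coeff = 4*(-5) - (-5)*(-1) = -20 - 5 = -25
e23 coeff = 1*(-5) - (-5)*(-1) = -5 - 5 = -10
uv = 20 - 3*e12 - 25*e13 - 10*e23


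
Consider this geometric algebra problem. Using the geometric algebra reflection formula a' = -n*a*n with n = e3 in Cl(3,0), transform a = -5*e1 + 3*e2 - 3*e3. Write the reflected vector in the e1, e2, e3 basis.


Reflection formula: a' = -n*a*n, with n = e3 (unit vector, n^2 = 1).
For reflection through hyperplane perp to e3:
The component along e3 flips sign, others stay.
a = (-5, 3, -3)
a' = (-5, 3, 3)
a' = -5*e1 + 3*e2 + 3*e3


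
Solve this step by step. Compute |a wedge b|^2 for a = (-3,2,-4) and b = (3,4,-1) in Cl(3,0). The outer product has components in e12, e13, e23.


a wedge b = (a1*b2 - a2*b1)*e12 + (a1*b3 - a3*b1)*e13 + (a2*b3 - a3*b2)*e23
e12 coeff: (-3)*4 - 2*3 = -12 - 6 = -18
e13 coeff: (-3)*(-1) - (-4)*3 = 3 - (-12) = 15
e23 coeff: 2*(-1) - (-4)*4 = -2 - (-16) = 14
|a wedge b|^2 = (-18)^2 + 15^2 + 14^2
= 324 + 225 + 196
= 745


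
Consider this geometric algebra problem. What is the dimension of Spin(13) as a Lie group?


Spin(n) double-covers SO(n); both have Lie algebra so(n) of dimension n(n-1)/2.
n = 13
n(n-1) = 13 * 12 = 156
dim Spin(13) = 156/2 = 78


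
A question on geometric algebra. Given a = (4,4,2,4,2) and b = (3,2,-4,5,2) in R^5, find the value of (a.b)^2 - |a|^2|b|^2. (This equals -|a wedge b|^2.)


a . b = 4*3 + 4*2 + 2*(-4) + 4*5 + 2*2
= 12 + 8 + (-8) + 20 + 4 = 36
|a|^2 = 4^2 + 4^2 + 2^2 + 4^2 + 2^2 = 56
|b|^2 = 3^2 + 2^2 + (-4)^2 + 5^2 + 2^2 = 58
(a.b)^2 = 36^2 = 1296
|a|^2 * |b|^2 = 56 * 58 = 3248
Result = 1296 - 3248 = -1952


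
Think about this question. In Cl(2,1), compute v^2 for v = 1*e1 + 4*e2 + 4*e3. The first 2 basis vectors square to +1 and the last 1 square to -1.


v^2 = sum of c_i^2 * e_i^2
Positive signature terms (e_i^2 = +1): 1^2 + 4^2 = 17
Negative signature terms (e_j^2 = -1): 4^2 = 16
v^2 = 17 - 16 = 1


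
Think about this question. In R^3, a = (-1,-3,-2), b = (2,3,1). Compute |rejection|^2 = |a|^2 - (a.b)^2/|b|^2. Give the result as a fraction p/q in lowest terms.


|a|^2 = (-1)^2 + (-3)^2 + (-2)^2 = 14
|b|^2 = 2^2 + 3^2 + 1^2 = 14
a . b = (-1)*2 + (-3)*3 + (-2)*1 = -13
(a.b)^2 = (-13)^2 = 169
|rej|^2 = 14 - 169/14
= (196 - 169)/14
= 27/14
In lowest terms: 27/14


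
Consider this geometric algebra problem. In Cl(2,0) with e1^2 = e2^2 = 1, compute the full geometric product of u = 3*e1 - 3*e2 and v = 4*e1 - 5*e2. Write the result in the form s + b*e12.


Expand: (3*e1 - 3*e2)(4*e1 - 5*e2)
= 3*4*e1e1 + 3*(-5)*e1e2 + (-3)*4*e2e1 + (-3)*(-5)*e2e2
Using e1^2 = e2^2 = 1, e2e1 = -e1e2:
Scalar part s = 3*4 + (-3)*(-5) = 12 + 15 = 27
Bivector part b = 3*(-5) - (-3)*4 = -15 - (-12) = -3
uv = 27 - 3*e12


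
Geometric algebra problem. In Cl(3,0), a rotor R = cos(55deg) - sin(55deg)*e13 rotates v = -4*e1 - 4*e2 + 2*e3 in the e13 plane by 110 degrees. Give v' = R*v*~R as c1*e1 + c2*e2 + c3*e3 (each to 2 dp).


Rotor R = cos(55deg) - sin(55deg)*e13
Rotation angle theta = 2 * 55 = 110 degrees in the e13 plane (e1 -> e3).
The component perpendicular to the plane (e2) is invariant: v'_2 = v2 = -4.00
cos(110deg) = -0.3420, sin(110deg) = 0.9397
v'_1 = v1*cos(theta) - v3*sin(theta) = -4*(-0.3420) - 2*0.9397 = -0.51
v'_3 = v1*sin(theta) + v3*cos(theta) = -4*0.9397 + 2*(-0.3420) = -4.44
v' = -0.51*e1 - 4.00*e2 - 4.44*e3


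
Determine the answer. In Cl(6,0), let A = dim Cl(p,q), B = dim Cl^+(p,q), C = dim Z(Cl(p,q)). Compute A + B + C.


n = 6 + 0 = 6
Total dim = 2^6 = 64
Even subalgebra dim = 2^5 = 32
n is even, so center dim = 1
Sum = 64 + 32 + 1 = 97


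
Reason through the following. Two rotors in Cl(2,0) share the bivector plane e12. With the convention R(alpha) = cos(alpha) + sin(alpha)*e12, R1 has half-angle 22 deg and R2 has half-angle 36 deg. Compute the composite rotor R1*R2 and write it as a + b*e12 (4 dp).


Same-plane rotors commute and their half-angles add:
R1*R2 = cos(a1 + a2) + sin(a1 + a2)*e12.
a1 + a2 = 22 + 36 = 58 deg
cos(58 deg) = 0.5299
sin(58 deg) = 0.8480
R1*R2 = 0.5299 + 0.8480*e12


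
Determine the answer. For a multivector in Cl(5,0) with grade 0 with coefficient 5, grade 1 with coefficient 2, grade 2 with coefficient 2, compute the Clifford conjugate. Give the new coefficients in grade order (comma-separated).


Clifford conjugate sign for grade k: (-1)^(k(k+1)/2)
Grade 0: (-1)^(0*1/2) = (-1)^0 = 1, coeff 5 -> 5
Grade 1: (-1)^(1*2/2) = (-1)^1 = -1, coeff 2 -> -2
Grade 2: (-1)^(2*3/2) = (-1)^3 = -1, coeff 2 -> -2
Conjugated coefficients: 5, -2, -2


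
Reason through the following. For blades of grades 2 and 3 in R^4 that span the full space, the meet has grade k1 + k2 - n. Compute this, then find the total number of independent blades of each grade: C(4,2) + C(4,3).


Meet grade = grade(A) + grade(B) - n
= 2 + 3 - 4 = 1
C(4,2) = 6
C(4,3) = 4
dim_A + dim_B = 6 + 4 = 10


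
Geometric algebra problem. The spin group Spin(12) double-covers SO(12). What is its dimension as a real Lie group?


Spin(n) double-covers SO(n); both have Lie algebra so(n) of dimension n(n-1)/2.
n = 12
n(n-1) = 12 * 11 = 132
dim Spin(12) = 132/2 = 66


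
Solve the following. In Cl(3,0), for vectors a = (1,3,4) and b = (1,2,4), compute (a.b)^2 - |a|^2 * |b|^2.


a . b = 1*1 + 3*2 + 4*4
= 1 + 6 + 16 = 23
|a|^2 = 1^2 + 3^2 + 4^2 = 26
|b|^2 = 1^2 + 2^2 + 4^2 = 21
(a.b)^2 = 23^2 = 529
|a|^2 * |b|^2 = 26 * 21 = 546
Result = 529 - 546 = -17


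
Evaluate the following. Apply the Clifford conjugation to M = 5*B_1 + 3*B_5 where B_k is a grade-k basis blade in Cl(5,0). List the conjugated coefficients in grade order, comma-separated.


Clifford conjugate sign for grade k: (-1)^(k(k+1)/2)
Grade 1: (-1)^(1*2/2) = (-1)^1 = -1, coeff 5 -> -5
Grade 5: (-1)^(5*6/2) = (-1)^15 = -1, coeff 3 -> -3
Conjugated coefficients: -5, -3


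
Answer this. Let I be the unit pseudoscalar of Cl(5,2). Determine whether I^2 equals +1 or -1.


The pseudoscalar I = e1...e_n (product of all n generators) of Cl(p,q) satisfies I^2 = (-1)^(q + n(n-1)/2).
p = 5, q = 2, n = p + q = 7
n(n-1)/2 = 7 * 6 / 2 = 21
Exponent = q + n(n-1)/2 = 2 + 21 = 23
I^2 = (-1)^23 = -1


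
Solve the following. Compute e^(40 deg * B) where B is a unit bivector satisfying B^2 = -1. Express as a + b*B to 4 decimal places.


For a unit bivector B with B^2 = -1, the exponential series gives
e^(theta*B) = cos(theta) + sin(theta)*B (the GA analogue of Euler's formula).
theta = 40 degrees = 0.698132 rad
cos(40 deg) = 0.7660
sin(40 deg) = 0.6428
exp(theta*B) = 0.7660 + 0.6428*B


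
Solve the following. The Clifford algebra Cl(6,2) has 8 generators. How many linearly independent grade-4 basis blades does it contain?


Number of grade-k basis blades in Cl(p,q) with n = p + q is C(n, k).
n = 6 + 2 = 8
C(8, 4) = 8! / (4! * 4!)
= 40320 / (24 * 24)
= 70


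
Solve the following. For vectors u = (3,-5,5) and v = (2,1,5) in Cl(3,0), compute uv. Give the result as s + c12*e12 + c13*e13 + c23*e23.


In Cl(3,0): e_i^2 = 1, e_ie_j = -e_je_i for i != j.
Scalar part = u . v = 3*2 + (-5)*1 + 5*5
= 6 + (-5) + 25 = 26
e12 coeff = 3*1 - (-5)*2 = 3 - (-10) = 13
e13 coeff = 3*5 - 5*2 = 15 - 10 = 5
e23 coeff = (-5)*5 - 5*1 = -25 - 5 = -30
uv = 26 + 13*e12 + 5*e13 - 30*e23


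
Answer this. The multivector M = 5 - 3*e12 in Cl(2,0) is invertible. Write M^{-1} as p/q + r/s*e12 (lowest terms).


M = 5 - 3*e12, where e12^2 = -1.
Since M commutes with its reverse ~M = a - b*e12, M * ~M = a^2 - b^2*e12^2 = a^2 + b^2.
So M^{-1} = ~M / (a^2 + b^2) = (a - b*e12)/(a^2 + b^2).
a^2 + b^2 = 25 + 9 = 34
Scalar part = 5/34 = 5/34
Bivector coeff = 3/34 = 3/34
M^{-1} = 5/34 + 3/34*e12


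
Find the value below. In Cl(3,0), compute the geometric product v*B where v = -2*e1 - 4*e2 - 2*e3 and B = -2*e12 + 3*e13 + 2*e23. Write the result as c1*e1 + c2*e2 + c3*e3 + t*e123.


vB has grade-1 (vector) and grade-3 (trivector) parts: vB = (v _| B) + (v ^ B).
Vector part <vB>_1:
  e1: -v2*b12 - v3*b13 = -(-4)*(-2) - (-2)*(3) = -2
  e2: v1*b12 - v3*b23 = (-2)*(-2) - (-2)*(2) = 8
  e3: v1*b13 + v2*b23 = (-2)*(3) + (-4)*(2) = -14
Trivector part <vB>_3:
  e123: v1*b23 - v2*b13 + v3*b12 = (-2)*(2) - (-4)*(3) + (-2)*(-2) = 12
vB = -2*e1 + 8*e2 - 14*e3 + 12*e123


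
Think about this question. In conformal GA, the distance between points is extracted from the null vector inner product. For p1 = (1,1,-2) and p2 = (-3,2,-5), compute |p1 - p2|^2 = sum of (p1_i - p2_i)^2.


p1 - p2 = (4, -1, 3)
|p1 - p2|^2 = 4^2 + (-1)^2 + 3^2
= 16 + 1 + 9
= 26


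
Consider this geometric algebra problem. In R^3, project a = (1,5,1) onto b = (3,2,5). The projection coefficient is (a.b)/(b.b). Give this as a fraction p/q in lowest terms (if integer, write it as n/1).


Projection coefficient = (a . b) / (b . b)
a . b = 1*3 + 5*2 + 1*5
= 3 + 10 + 5 = 18
b . b = 3^2 + 2^2 + 5^2
= 9 + 4 + 25 = 38
Coefficient = 18/38
In lowest terms: 9/19


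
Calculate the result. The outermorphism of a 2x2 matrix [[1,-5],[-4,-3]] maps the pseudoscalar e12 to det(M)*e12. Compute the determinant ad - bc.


The outermorphism of a linear map f sends e1^e2 to f(e1)^f(e2).
f(e1) = 1*e1 - 4*e2
f(e2) = -5*e1 - 3*e2
f(e1) ^ f(e2) = (1*e1 - 4*e2) ^ (-5*e1 - 3*e2)
= 1*(-3)*e12 + (-4)*(-5)*e21
= (-3 - 20)*e12
= -23*e12
Coefficient = -23


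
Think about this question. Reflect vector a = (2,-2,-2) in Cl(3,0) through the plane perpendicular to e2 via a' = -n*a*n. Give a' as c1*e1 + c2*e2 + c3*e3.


Reflection formula: a' = -n*a*n, with n = e2 (unit vector, n^2 = 1).
For reflection through hyperplane perp to e2:
The component along e2 flips sign, others stay.
a = (2, -2, -2)
a' = (2, 2, -2)
a' = 2*e1 + 2*e2 - 2*e3


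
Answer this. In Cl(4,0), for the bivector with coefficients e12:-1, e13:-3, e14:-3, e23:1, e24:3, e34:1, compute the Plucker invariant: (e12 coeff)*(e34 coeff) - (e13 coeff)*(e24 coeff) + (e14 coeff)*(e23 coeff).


Plucker relation: af - be + cd
a*f = (-1)*1 = -1
b*e = (-3)*3 = -9
c*d = (-3)*1 = -3
af - be + cd = -1 - (-9) + (-3)
= 5


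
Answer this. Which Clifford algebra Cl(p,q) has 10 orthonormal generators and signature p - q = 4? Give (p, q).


We need p + q = 10 and p - q = 4.
Adding: 2p = 10 + 4 = 14, so p = 7.
Then q = 10 - 7 = 3.
(p, q) = (7, 3)


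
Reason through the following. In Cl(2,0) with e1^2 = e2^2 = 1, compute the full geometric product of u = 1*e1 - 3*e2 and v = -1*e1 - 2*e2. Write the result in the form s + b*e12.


Expand: (1*e1 - 3*e2)(-1*e1 - 2*e2)
= 1*(-1)*e1e1 + 1*(-2)*e1e2 + (-3)*(-1)*e2e1 + (-3)*(-2)*e2e2
Using e1^2 = e2^2 = 1, e2e1 = -e1e2:
Scalar part s = 1*(-1) + (-3)*(-2) = -1 + 6 = 5
Bivector part b = 1*(-2) - (-3)*(-1) = -2 - 3 = -5
uv = 5 - 5*e12


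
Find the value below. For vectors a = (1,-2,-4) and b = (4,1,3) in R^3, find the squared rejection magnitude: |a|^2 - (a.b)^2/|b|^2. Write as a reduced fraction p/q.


|a|^2 = 1^2 + (-2)^2 + (-4)^2 = 21
|b|^2 = 4^2 + 1^2 + 3^2 = 26
a . b = 1*4 + (-2)*1 + (-4)*3 = -10
(a.b)^2 = (-10)^2 = 100
|rej|^2 = 21 - 100/26
= (546 - 100)/26
= 446/26
In lowest terms: 223/13


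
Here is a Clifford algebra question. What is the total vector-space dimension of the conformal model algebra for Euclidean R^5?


The conformal model of R^5 uses Cl(6,1): the 5 Euclidean generators plus two extra orthogonal generators e+ (e+^2 = +1) and e- (e-^2 = -1), from which the null vectors e0, einf are built.
Number of generators m = 5 + 2 = 7.
dim Cl(p,q) = 2^m = 2^7 = 128


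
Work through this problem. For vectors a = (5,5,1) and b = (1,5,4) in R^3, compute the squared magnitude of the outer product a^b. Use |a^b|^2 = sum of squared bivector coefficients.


a wedge b = (a1*b2 - a2*b1)*e12 + (a1*b3 - a3*b1)*e13 + (a2*b3 - a3*b2)*e23
e12 coeff: 5*5 - 5*1 = 25 - 5 = 20
e13 coeff: 5*4 - 1*1 = 20 - 1 = 19
e23 coeff: 5*4 - 1*5 = 20 - 5 = 15
|a wedge b|^2 = 20^2 + 19^2 + 15^2
= 400 + 361 + 225
= 986


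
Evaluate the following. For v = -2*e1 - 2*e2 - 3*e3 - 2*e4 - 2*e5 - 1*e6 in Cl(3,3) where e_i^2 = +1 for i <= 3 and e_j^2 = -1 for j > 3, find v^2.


v^2 = sum of c_i^2 * e_i^2
Positive signature terms (e_i^2 = +1): (-2)^2 + (-2)^2 + (-3)^2 = 17
Negative signature terms (e_j^2 = -1): (-2)^2 + (-2)^2 + (-1)^2 = 9
v^2 = 17 - 9 = 8


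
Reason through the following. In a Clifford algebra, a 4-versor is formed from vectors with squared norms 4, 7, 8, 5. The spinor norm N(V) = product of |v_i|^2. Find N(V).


Spinor norm N(V) = |v1|^2 * |v2|^2 * ... * |v4|^2
= 4 * 7 * 8 * 5
Running product: 4, 28, 224, 1120
N(V) = 1120


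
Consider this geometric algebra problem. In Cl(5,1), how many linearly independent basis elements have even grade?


Even subalgebra dimension = 2^(n-1)
n = 5 + 1 = 6
2^(6 - 1) = 2^5 = 32
Verification: sum of C(6,k) for even k = 1 + 15 + 15 + 1 = 32
Result = 32


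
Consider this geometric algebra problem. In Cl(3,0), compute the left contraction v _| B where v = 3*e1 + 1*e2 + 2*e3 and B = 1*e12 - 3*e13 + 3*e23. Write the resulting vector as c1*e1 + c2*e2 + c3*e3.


Left contraction v _| B = <vB>_1 (grade-1 part of the geometric product vB).
Using e1_|e12 = e2, e2_|e12 = -e1, e1_|e13 = e3, e3_|e13 = -e1, e2_|e23 = e3, e3_|e23 = -e2:
e1 coeff: -v2*b12 - v3*b13 = -(1)*(1) - (2)*(-3) = 5
e2 coeff: v1*b12 - v3*b23 = (3)*(1) - (2)*(3) = -3
e3 coeff: v1*b13 + v2*b23 = (3)*(-3) + (1)*(3) = -6
v _| B = 5*e1 - 3*e2 - 6*e3


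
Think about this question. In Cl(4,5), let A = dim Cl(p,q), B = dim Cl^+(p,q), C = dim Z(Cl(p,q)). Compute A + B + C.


n = 4 + 5 = 9
Total dim = 2^9 = 512
Even subalgebra dim = 2^8 = 256
n is odd, so center dim = 2
Sum = 512 + 256 + 2 = 770


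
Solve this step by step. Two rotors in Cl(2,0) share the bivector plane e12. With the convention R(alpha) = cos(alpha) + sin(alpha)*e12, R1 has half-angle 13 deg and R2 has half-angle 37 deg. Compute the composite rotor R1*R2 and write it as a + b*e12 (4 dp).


Same-plane rotors commute and their half-angles add:
R1*R2 = cos(a1 + a2) + sin(a1 + a2)*e12.
a1 + a2 = 13 + 37 = 50 deg
cos(50 deg) = 0.6428
sin(50 deg) = 0.7660
R1*R2 = 0.6428 + 0.7660*e12


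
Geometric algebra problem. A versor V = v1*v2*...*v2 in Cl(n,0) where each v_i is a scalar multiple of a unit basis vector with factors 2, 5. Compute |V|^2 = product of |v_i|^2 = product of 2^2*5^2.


Each vector v_i has |v_i|^2 = s_i^2
Squared scales: 2^2 = 4, 5^2 = 25
|V|^2 = 4 * 25
= 100


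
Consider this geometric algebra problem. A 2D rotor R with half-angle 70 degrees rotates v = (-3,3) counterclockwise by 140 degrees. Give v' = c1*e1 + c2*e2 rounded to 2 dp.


Rotor R = cos(70deg) - sin(70deg)*e12
Rotation angle theta = 2 * 70 = 140 degrees
v' = R*v*~R rotates v by theta.
cos(140deg) = -0.7660, sin(140deg) = 0.6428
v'_1 = -3*cos(140deg) - 3*sin(140deg)
= -3*(-0.7660) - 3*0.6428
= 0.37
v'_2 = -3*sin(140deg) + 3*cos(140deg)
= -3*0.6428 + 3*(-0.7660)
= -4.23
v' = 0.37*e1 - 4.23*e2


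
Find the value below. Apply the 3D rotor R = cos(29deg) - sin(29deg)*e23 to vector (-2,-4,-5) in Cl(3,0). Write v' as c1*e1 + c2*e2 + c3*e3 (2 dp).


Rotor R = cos(29deg) - sin(29deg)*e23
Rotation angle theta = 2 * 29 = 58 degrees in the e23 plane (e2 -> e3).
The component perpendicular to the plane (e1) is invariant: v'_1 = v1 = -2.00
cos(58deg) = 0.5299, sin(58deg) = 0.8480
v'_2 = v2*cos(theta) - v3*sin(theta) = -4*0.5299 - (-5)*0.8480 = 2.12
v'_3 = v2*sin(theta) + v3*cos(theta) = -4*0.8480 + (-5)*0.5299 = -6.04
v' = -2.00*e1 + 2.12*e2 - 6.04*e3


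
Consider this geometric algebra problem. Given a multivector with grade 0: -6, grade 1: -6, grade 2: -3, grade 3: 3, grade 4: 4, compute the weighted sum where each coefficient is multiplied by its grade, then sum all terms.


Grade-weighted sum = sum of grade_k * coefficient_k
0*(-6) = 0
1*(-6) = -6
2*(-3) = -6
3*3 = 9
4*4 = 16
Total = 0 + (-6) + (-6) + 9 + 16 = 13


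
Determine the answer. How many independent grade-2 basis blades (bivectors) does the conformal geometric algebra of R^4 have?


The conformal model of R^4 uses Cl(5,1) with m = 4 + 2 = 6 generators.
Number of grade-2 blades = C(m, 2) = C(6, 2)
= 6*5/2 = 15


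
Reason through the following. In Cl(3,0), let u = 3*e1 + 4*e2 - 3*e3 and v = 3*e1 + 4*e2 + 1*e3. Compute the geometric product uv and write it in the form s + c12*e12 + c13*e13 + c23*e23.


In Cl(3,0): e_i^2 = 1, e_ie_j = -e_je_i for i != j.
Scalar part = u . v = 3*3 + 4*4 + (-3)*1
= 9 + 16 + (-3) = 22
e12 coeff = 3*4 - 4*3 = 12 - 12 = 0
e13 coeff = 3*1 - (-3)*3 = 3 - (-9) = 12
e23 coeff = 4*1 - (-3)*4 = 4 - (-12) = 16
uv = 22 + 0*e12 + 12*e13 + 16*e23


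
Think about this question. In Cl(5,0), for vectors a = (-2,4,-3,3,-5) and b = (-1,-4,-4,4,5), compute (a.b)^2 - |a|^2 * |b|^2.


a . b = (-2)*(-1) + 4*(-4) + (-3)*(-4) + 3*4 + (-5)*5
= 2 + (-16) + 12 + 12 + (-25) = -15
|a|^2 = (-2)^2 + 4^2 + (-3)^2 + 3^2 + (-5)^2 = 63
|b|^2 = (-1)^2 + (-4)^2 + (-4)^2 + 4^2 + 5^2 = 74
(a.b)^2 = (-15)^2 = 225
|a|^2 * |b|^2 = 63 * 74 = 4662
Result = 225 - 4662 = -4437


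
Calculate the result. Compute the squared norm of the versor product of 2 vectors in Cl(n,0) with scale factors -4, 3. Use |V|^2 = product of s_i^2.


Each vector v_i has |v_i|^2 = s_i^2
Squared scales: (-4)^2 = 16, 3^2 = 9
|V|^2 = 16 * 9
= 144


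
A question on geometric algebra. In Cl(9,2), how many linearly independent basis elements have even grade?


Even subalgebra dimension = 2^(n-1)
n = 9 + 2 = 11
2^(11 - 1) = 2^10 = 1024
Verification: sum of C(11,k) for even k = 1 + 55 + 330 + 462 + 165 + 11 = 1024
Result = 1024


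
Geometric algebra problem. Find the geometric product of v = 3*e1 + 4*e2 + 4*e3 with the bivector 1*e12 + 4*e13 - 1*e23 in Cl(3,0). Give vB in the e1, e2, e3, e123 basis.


vB has grade-1 (vector) and grade-3 (trivector) parts: vB = (v _| B) + (v ^ B).
Vector part <vB>_1:
  e1: -v2*b12 - v3*b13 = -(4)*(1) - (4)*(4) = -20
  e2: v1*b12 - v3*b23 = (3)*(1) - (4)*(-1) = 7
  e3: v1*b13 + v2*b23 = (3)*(4) + (4)*(-1) = 8
Trivector part <vB>_3:
  e123: v1*b23 - v2*b13 + v3*b12 = (3)*(-1) - (4)*(4) + (4)*(1) = -15
vB = -20*e1 + 7*e2 + 8*e3 - 15*e123


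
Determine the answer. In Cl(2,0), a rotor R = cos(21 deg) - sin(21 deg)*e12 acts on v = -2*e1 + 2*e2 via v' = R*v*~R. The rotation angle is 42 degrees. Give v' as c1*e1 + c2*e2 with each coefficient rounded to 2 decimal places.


Rotor R = cos(21deg) - sin(21deg)*e12
Rotation angle theta = 2 * 21 = 42 degrees
v' = R*v*~R rotates v by theta.
cos(42deg) = 0.7431, sin(42deg) = 0.6691
v'_1 = -2*cos(42deg) - 2*sin(42deg)
= -2*0.7431 - 2*0.6691
= -2.82
v'_2 = -2*sin(42deg) + 2*cos(42deg)
= -2*0.6691 + 2*0.7431
= 0.15
v' = -2.82*e1 + 0.15*e2


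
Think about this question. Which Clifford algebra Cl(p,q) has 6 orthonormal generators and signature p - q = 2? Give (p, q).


We need p + q = 6 and p - q = 2.
Adding: 2p = 6 + 2 = 8, so p = 4.
Then q = 6 - 4 = 2.
(p, q) = (4, 2)


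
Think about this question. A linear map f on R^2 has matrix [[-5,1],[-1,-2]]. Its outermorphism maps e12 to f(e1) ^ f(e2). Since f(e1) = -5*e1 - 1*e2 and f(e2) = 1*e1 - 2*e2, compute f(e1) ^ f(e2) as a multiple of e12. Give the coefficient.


The outermorphism of a linear map f sends e1^e2 to f(e1)^f(e2).
f(e1) = -5*e1 - 1*e2
f(e2) = 1*e1 - 2*e2
f(e1) ^ f(e2) = (-5*e1 - 1*e2) ^ (1*e1 - 2*e2)
= (-5)*(-2)*e12 + (-1)*1*e21
= (10 - (-1))*e12
= 11*e12
Coefficient = 11


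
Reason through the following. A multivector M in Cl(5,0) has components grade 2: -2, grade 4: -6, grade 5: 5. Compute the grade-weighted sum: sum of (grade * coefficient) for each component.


Grade-weighted sum = sum of grade_k * coefficient_k
2*(-2) = -4
4*(-6) = -24
5*5 = 25
Total = -4 + (-24) + 25 = -3


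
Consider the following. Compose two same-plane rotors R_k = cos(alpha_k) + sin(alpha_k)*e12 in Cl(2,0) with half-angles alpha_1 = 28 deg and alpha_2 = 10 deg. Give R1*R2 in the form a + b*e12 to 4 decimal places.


Same-plane rotors commute and their half-angles add:
R1*R2 = cos(a1 + a2) + sin(a1 + a2)*e12.
a1 + a2 = 28 + 10 = 38 deg
cos(38 deg) = 0.7880
sin(38 deg) = 0.6157
R1*R2 = 0.7880 + 0.6157*e12


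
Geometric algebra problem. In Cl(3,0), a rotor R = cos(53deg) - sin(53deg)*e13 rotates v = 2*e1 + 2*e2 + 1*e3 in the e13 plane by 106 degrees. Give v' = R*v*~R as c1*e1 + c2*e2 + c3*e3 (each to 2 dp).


Rotor R = cos(53deg) - sin(53deg)*e13
Rotation angle theta = 2 * 53 = 106 degrees in the e13 plane (e1 -> e3).
The component perpendicular to the plane (e2) is invariant: v'_2 = v2 = 2.00
cos(106deg) = -0.2756, sin(106deg) = 0.9613
v'_1 = v1*cos(theta) - v3*sin(theta) = 2*(-0.2756) - 1*0.9613 = -1.51
v'_3 = v1*sin(theta) + v3*cos(theta) = 2*0.9613 + 1*(-0.2756) = 1.65
v' = -1.51*e1 + 2.00*e2 + 1.65*e3


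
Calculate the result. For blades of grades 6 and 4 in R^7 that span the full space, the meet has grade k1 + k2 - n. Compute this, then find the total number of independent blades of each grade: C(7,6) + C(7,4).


Meet grade = grade(A) + grade(B) - n
= 6 + 4 - 7 = 3
C(7,6) = 7
C(7,4) = 35
dim_A + dim_B = 7 + 35 = 42


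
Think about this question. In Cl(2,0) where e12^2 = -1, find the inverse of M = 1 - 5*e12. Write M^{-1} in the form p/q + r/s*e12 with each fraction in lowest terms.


M = 1 - 5*e12, where e12^2 = -1.
Since M commutes with its reverse ~M = a - b*e12, M * ~M = a^2 - b^2*e12^2 = a^2 + b^2.
So M^{-1} = ~M / (a^2 + b^2) = (a - b*e12)/(a^2 + b^2).
a^2 + b^2 = 1 + 25 = 26
Scalar part = 1/26 = 1/26
Bivector coeff = 5/26 = 5/26
M^{-1} = 1/26 + 5/26*e12


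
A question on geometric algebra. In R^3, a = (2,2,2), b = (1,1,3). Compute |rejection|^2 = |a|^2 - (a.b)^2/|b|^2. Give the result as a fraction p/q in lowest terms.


|a|^2 = 2^2 + 2^2 + 2^2 = 12
|b|^2 = 1^2 + 1^2 + 3^2 = 11
a . b = 2*1 + 2*1 + 2*3 = 10
(a.b)^2 = 10^2 = 100
|rej|^2 = 12 - 100/11
= (132 - 100)/11
= 32/11
In lowest terms: 32/11


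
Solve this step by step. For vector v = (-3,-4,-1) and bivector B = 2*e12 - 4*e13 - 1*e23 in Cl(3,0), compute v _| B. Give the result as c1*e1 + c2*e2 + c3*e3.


Left contraction v _| B = <vB>_1 (grade-1 part of the geometric product vB).
Using e1_|e12 = e2, e2_|e12 = -e1, e1_|e13 = e3, e3_|e13 = -e1, e2_|e23 = e3, e3_|e23 = -e2:
e1 coeff: -v2*b12 - v3*b13 = -(-4)*(2) - (-1)*(-4) = 4
e2 coeff: v1*b12 - v3*b23 = (-3)*(2) - (-1)*(-1) = -7
e3 coeff: v1*b13 + v2*b23 = (-3)*(-4) + (-4)*(-1) = 16
v _| B = 4*e1 - 7*e2 + 16*e3


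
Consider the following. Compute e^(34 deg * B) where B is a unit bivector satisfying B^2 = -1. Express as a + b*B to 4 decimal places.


For a unit bivector B with B^2 = -1, the exponential series gives
e^(theta*B) = cos(theta) + sin(theta)*B (the GA analogue of Euler's formula).
theta = 34 degrees = 0.593412 rad
cos(34 deg) = 0.8290
sin(34 deg) = 0.5592
exp(theta*B) = 0.8290 + 0.5592*B
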